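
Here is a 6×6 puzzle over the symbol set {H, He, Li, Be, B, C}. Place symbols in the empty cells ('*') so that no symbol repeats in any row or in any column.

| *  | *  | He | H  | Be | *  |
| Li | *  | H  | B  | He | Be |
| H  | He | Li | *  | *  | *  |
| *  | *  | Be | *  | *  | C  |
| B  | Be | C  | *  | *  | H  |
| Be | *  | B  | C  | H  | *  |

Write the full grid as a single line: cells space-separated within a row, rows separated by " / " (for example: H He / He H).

At row 1, column 1: row 1 has {H,He,Be}; column 1 has {H,Li,Be,B}; that leaves C.
At row 2, column 2: row 2 has {H,He,Li,Be,B}; column 2 has {He,Be}; that leaves C.
At row 3, column 4: row 3 has {H,He,Li}; column 4 has {H,B,C}; that leaves Be.
At row 3, column 6: row 3 has {H,He,Li,Be}; column 6 has {H,Be,C}; that leaves B.
At row 4, column 1: row 4 has {Be,C}; column 1 has {H,Li,Be,B,C}; that leaves He.
At row 4, column 4: row 4 has {He,Be,C}; column 4 has {H,Be,B,C}; that leaves Li.
At row 4, column 5: row 4 has {He,Li,Be,C}; column 5 has {H,He,Be}; that leaves B.
At row 5, column 4: row 5 has {H,Be,B,C}; column 4 has {H,Li,Be,B,C}; that leaves He.
At row 5, column 5: row 5 has {H,He,Be,B,C}; column 5 has {H,He,Be,B}; that leaves Li.
At row 6, column 2: row 6 has {H,Be,B,C}; column 2 has {He,Be,C}; that leaves Li.
At row 6, column 6: row 6 has {H,Li,Be,B,C}; column 6 has {H,Be,B,C}; that leaves He.
At row 1, column 2: row 1 has {H,He,Be,C}; column 2 has {He,Li,Be,C}; that leaves B.
At row 1, column 6: row 1 has {H,He,Be,B,C}; column 6 has {H,He,Be,B,C}; that leaves Li.
At row 3, column 5: row 3 has {H,He,Li,Be,B}; column 5 has {H,He,Li,Be,B}; that leaves C.
At row 4, column 2: row 4 has {He,Li,Be,B,C}; column 2 has {He,Li,Be,B,C}; that leaves H.

C B He H Be Li / Li C H B He Be / H He Li Be C B / He H Be Li B C / B Be C He Li H / Be Li B C H He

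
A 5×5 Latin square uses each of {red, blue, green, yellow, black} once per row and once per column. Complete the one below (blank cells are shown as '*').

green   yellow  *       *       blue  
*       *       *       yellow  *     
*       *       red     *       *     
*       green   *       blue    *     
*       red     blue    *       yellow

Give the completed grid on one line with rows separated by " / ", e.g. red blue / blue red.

green yellow black red blue / blue black green yellow red / yellow blue red black green / red green yellow blue black / black red blue green yellow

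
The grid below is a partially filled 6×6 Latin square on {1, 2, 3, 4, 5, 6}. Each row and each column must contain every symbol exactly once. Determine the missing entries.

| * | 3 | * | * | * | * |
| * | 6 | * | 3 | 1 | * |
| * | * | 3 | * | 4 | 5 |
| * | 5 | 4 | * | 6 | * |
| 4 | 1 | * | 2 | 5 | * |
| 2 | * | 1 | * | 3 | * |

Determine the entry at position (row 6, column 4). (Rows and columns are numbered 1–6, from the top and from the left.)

5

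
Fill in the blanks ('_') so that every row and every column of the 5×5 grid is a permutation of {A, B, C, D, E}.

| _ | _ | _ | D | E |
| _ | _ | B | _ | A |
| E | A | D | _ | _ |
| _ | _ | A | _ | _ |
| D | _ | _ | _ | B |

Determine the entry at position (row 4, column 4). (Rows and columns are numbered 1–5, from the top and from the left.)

C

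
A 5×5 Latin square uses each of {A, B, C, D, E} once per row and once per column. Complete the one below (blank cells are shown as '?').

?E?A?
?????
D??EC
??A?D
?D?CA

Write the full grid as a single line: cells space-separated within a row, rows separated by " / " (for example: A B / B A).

C E D A B / A B C D E / D A B E C / E C A B D / B D E C A

Cell (r1,c5): row 1 has {A,E}; column 5 has {A,C,D} → B.
Cell (r2,c5): row 2 is empty so far; column 5 has {A,B,C,D} → E.
Cell (r3,c3): row 3 has {C,D,E}; column 3 has {A} → B.
Cell (r4,c4): row 4 has {A,D}; column 4 has {A,C,E} → B.
Cell (r5,c3): row 5 has {A,C,D}; column 3 has {A,B} → E.
Cell (r1,c1): row 1 has {A,B,E}; column 1 has {D} → C.
Cell (r1,c3): row 1 has {A,B,C,E}; column 3 has {A,B,E} → D.
Cell (r2,c3): row 2 has {E}; column 3 has {A,B,D,E} → C.
Cell (r2,c4): row 2 has {C,E}; column 4 has {A,B,C,E} → D.
Cell (r3,c2): row 3 has {B,C,D,E}; column 2 has {D,E} → A.
Cell (r4,c1): row 4 has {A,B,D}; column 1 has {C,D} → E.
Cell (r4,c2): row 4 has {A,B,D,E}; column 2 has {A,D,E} → C.
Cell (r5,c1): row 5 has {A,C,D,E}; column 1 has {C,D,E} → B.
Cell (r2,c1): row 2 has {C,D,E}; column 1 has {B,C,D,E} → A.
Cell (r2,c2): row 2 has {A,C,D,E}; column 2 has {A,C,D,E} → B.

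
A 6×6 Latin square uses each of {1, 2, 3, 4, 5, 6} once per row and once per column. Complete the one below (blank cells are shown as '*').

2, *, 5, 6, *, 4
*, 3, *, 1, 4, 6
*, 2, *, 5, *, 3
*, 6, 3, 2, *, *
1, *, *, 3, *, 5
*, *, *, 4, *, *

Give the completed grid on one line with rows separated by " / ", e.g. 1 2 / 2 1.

2 1 5 6 3 4 / 5 3 2 1 4 6 / 6 2 4 5 1 3 / 4 6 3 2 5 1 / 1 4 6 3 2 5 / 3 5 1 4 6 2

(r1,c2) = 1
(r1,c5) = 3
(r2,c1) = 5
(r2,c3) = 2
(r4,c1) = 4
(r4,c6) = 1
(r5,c2) = 4
(r5,c3) = 6
(r5,c5) = 2
(r6,c2) = 5
(r6,c3) = 1
(r6,c5) = 6
(r6,c6) = 2
(r3,c1) = 6
(r3,c3) = 4
(r3,c5) = 1
(r4,c5) = 5
(r6,c1) = 3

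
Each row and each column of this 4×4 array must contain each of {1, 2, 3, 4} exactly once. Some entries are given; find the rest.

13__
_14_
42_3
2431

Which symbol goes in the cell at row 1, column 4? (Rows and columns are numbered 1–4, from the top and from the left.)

4

(r1,c3) = 2
(r1,c4) = 4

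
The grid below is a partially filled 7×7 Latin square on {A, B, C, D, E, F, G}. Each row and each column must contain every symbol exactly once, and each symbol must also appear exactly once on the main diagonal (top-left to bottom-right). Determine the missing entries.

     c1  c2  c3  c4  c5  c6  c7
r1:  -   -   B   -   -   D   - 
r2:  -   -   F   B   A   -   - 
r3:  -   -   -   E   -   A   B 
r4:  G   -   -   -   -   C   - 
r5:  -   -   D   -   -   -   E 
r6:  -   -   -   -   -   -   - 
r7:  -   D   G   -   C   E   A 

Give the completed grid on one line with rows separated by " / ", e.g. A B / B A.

F C B A E D G / C E F B A G D / D G C E F A B / G A E D B C F / A B D C G F E / E F A G D B C / B D G F C E A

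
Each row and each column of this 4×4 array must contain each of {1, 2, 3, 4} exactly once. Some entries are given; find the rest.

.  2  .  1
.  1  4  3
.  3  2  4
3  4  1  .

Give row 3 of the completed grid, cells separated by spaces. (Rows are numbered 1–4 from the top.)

1 3 2 4

At row 1, column 1: row 1 has {1,2}; column 1 has {3}; that leaves 4.
At row 1, column 3: row 1 has {1,2,4}; column 3 has {1,2,4}; that leaves 3.
At row 2, column 1: row 2 has {1,3,4}; column 1 has {3,4}; that leaves 2.
At row 3, column 1: row 3 has {2,3,4}; column 1 has {2,3,4}; that leaves 1.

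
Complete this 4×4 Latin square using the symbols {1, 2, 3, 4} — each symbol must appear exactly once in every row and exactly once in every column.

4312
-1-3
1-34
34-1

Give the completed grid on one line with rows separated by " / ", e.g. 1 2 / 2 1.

4 3 1 2 / 2 1 4 3 / 1 2 3 4 / 3 4 2 1

row 2 has {1,3}; column 1 has {1,3,4} — only 2 is left for (r2,c1).
row 2 has {1,2,3}; column 3 has {1,3} — only 4 is left for (r2,c3).
row 3 has {1,3,4}; column 2 has {1,3,4} — only 2 is left for (r3,c2).
row 4 has {1,3,4}; column 3 has {1,3,4} — only 2 is left for (r4,c3).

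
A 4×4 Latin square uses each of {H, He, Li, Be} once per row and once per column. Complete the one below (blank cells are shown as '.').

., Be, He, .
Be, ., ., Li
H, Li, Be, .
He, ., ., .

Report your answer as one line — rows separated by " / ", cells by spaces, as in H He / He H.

(r1,c1) = Li
(r1,c4) = H
(r2,c3) = H
(r3,c4) = He
(r4,c2) = H
(r4,c3) = Li
(r4,c4) = Be
(r2,c2) = He

Li Be He H / Be He H Li / H Li Be He / He H Li Be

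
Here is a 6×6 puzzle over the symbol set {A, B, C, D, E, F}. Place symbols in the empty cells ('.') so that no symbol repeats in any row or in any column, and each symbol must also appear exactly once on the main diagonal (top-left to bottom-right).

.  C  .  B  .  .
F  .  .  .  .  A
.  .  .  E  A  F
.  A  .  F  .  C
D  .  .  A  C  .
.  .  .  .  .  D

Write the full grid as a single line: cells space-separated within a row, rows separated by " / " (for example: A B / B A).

row 1 has {B,C}; column 6 has {A,C,D,F} — only E is left for (r1,c6).
row 3 has {A,E,F}; column 3 is empty so far; the diagonal has {C,D,F} — only B is left for (r3,c3).
row 5 has {A,C,D}; column 6 has {A,C,D,E,F} — only B is left for (r5,c6).
row 6 has {D}; column 4 has {A,B,E,F} — only C is left for (r6,c4).
row 1 has {B,C,E}; column 1 has {D,F}; the diagonal has {B,C,D,F} — only A is left for (r1,c1).
row 2 has {A,F}; column 2 has {A,C}; the diagonal has {A,B,C,D,F} — only E is left for (r2,c2).
row 2 has {A,E,F}; column 4 has {A,B,C,E,F} — only D is left for (r2,c4).
row 2 has {A,D,E,F}; column 5 has {A,C} — only B is left for (r2,c5).
row 3 has {A,B,E,F}; column 1 has {A,D,F} — only C is left for (r3,c1).
row 3 has {A,B,C,E,F}; column 2 has {A,C,E} — only D is left for (r3,c2).
row 5 has {A,B,C,D}; column 2 has {A,C,D,E} — only F is left for (r5,c2).
row 5 has {A,B,C,D,F}; column 3 has {B} — only E is left for (r5,c3).
row 6 has {C,D}; column 2 has {A,C,D,E,F} — only B is left for (r6,c2).
row 2 has {A,B,D,E,F}; column 3 has {B,E} — only C is left for (r2,c3).
row 4 has {A,C,F}; column 3 has {B,C,E} — only D is left for (r4,c3).
row 4 has {A,C,D,F}; column 5 has {A,B,C} — only E is left for (r4,c5).
row 6 has {B,C,D}; column 1 has {A,C,D,F} — only E is left for (r6,c1).
row 6 has {B,C,D,E}; column 5 has {A,B,C,E} — only F is left for (r6,c5).
row 1 has {A,B,C,E}; column 3 has {B,C,D,E} — only F is left for (r1,c3).
row 1 has {A,B,C,E,F}; column 5 has {A,B,C,E,F} — only D is left for (r1,c5).
row 4 has {A,C,D,E,F}; column 1 has {A,C,D,E,F} — only B is left for (r4,c1).
row 6 has {B,C,D,E,F}; column 3 has {B,C,D,E,F} — only A is left for (r6,c3).

A C F B D E / F E C D B A / C D B E A F / B A D F E C / D F E A C B / E B A C F D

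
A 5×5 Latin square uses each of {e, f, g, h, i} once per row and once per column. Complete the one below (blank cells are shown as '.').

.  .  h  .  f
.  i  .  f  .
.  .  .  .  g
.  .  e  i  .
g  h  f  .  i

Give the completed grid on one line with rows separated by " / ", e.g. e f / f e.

i e h g f / h i g f e / e f i h g / f g e i h / g h f e i

At row 2, column 3: row 2 has {f,i}; column 3 has {e,f,h}; that leaves g.
At row 3, column 3: row 3 has {g}; column 3 has {e,f,g,h}; that leaves i.
At row 4, column 5: row 4 has {e,i}; column 5 has {f,g,i}; that leaves h.
At row 5, column 4: row 5 has {f,g,h,i}; column 4 has {f,i}; that leaves e.
At row 1, column 4: row 1 has {f,h}; column 4 has {e,f,i}; that leaves g.
At row 2, column 5: row 2 has {f,g,i}; column 5 has {f,g,h,i}; that leaves e.
At row 3, column 4: row 3 has {g,i}; column 4 has {e,f,g,i}; that leaves h.
At row 4, column 1: row 4 has {e,h,i}; column 1 has {g}; that leaves f.
At row 4, column 2: row 4 has {e,f,h,i}; column 2 has {h,i}; that leaves g.
At row 1, column 2: row 1 has {f,g,h}; column 2 has {g,h,i}; that leaves e.
At row 2, column 1: row 2 has {e,f,g,i}; column 1 has {f,g}; that leaves h.
At row 3, column 1: row 3 has {g,h,i}; column 1 has {f,g,h}; that leaves e.
At row 3, column 2: row 3 has {e,g,h,i}; column 2 has {e,g,h,i}; that leaves f.
At row 1, column 1: row 1 has {e,f,g,h}; column 1 has {e,f,g,h}; that leaves i.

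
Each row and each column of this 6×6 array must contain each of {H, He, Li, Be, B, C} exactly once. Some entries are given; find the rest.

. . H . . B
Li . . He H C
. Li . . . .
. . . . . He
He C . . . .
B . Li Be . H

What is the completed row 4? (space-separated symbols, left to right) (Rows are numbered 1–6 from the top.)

At row 3, column 6: row 3 has {Li}; column 6 has {H,He,B,C}; that leaves Be.
At row 5, column 6: row 5 has {He,C}; column 6 has {H,He,Be,B,C}; that leaves Li.
At row 6, column 2: row 6 has {H,Li,Be,B}; column 2 has {Li,C}; that leaves He.
At row 6, column 5: row 6 has {H,He,Li,Be,B}; column 5 has {H}; that leaves C.
At row 1, column 2: row 1 has {H,B}; column 2 has {He,Li,C}; that leaves Be.
At row 2, column 2: row 2 has {H,He,Li,C}; column 2 has {He,Li,Be,C}; that leaves B.
At row 2, column 3: row 2 has {H,He,Li,B,C}; column 3 has {H,Li}; that leaves Be.
At row 4, column 2: row 4 has {He}; column 2 has {He,Li,Be,B,C}; that leaves H.
At row 5, column 3: row 5 has {He,Li,C}; column 3 has {H,Li,Be}; that leaves B.
At row 5, column 4: row 5 has {He,Li,B,C}; column 4 has {He,Be}; that leaves H.
At row 5, column 5: row 5 has {H,He,Li,B,C}; column 5 has {H,C}; that leaves Be.
At row 1, column 1: row 1 has {H,Be,B}; column 1 has {He,Li,B}; that leaves C.
At row 1, column 4: row 1 has {H,Be,B,C}; column 4 has {H,He,Be}; that leaves Li.
At row 1, column 5: row 1 has {H,Li,Be,B,C}; column 5 has {H,Be,C}; that leaves He.
At row 3, column 1: row 3 has {Li,Be}; column 1 has {He,Li,B,C}; that leaves H.
At row 3, column 5: row 3 has {H,Li,Be}; column 5 has {H,He,Be,C}; that leaves B.
At row 4, column 1: row 4 has {H,He}; column 1 has {H,He,Li,B,C}; that leaves Be.
At row 4, column 3: row 4 has {H,He,Be}; column 3 has {H,Li,Be,B}; that leaves C.
At row 4, column 4: row 4 has {H,He,Be,C}; column 4 has {H,He,Li,Be}; that leaves B.
At row 4, column 5: row 4 has {H,He,Be,B,C}; column 5 has {H,He,Be,B,C}; that leaves Li.

Be H C B Li He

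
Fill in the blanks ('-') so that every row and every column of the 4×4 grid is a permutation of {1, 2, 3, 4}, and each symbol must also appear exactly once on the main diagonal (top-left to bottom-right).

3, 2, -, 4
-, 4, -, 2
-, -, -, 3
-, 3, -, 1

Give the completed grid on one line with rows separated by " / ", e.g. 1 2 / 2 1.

3 2 1 4 / 1 4 3 2 / 4 1 2 3 / 2 3 4 1

At row 1, column 3: row 1 has {2,3,4}; column 3 is empty so far; that leaves 1.
At row 2, column 1: row 2 has {2,4}; column 1 has {3}; that leaves 1.
At row 2, column 3: row 2 has {1,2,4}; column 3 has {1}; that leaves 3.
At row 3, column 2: row 3 has {3}; column 2 has {2,3,4}; that leaves 1.
At row 3, column 3: row 3 has {1,3}; column 3 has {1,3}; the diagonal has {1,3,4}; that leaves 2.
At row 4, column 3: row 4 has {1,3}; column 3 has {1,2,3}; that leaves 4.
At row 3, column 1: row 3 has {1,2,3}; column 1 has {1,3}; that leaves 4.
At row 4, column 1: row 4 has {1,3,4}; column 1 has {1,3,4}; that leaves 2.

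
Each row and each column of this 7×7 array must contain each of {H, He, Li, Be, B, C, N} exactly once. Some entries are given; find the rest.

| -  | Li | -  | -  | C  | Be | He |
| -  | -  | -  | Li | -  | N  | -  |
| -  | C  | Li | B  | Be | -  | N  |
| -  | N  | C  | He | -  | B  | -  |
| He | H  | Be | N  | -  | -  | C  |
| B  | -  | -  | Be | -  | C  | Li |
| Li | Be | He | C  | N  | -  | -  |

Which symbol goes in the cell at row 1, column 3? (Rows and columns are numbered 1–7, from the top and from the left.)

Cell (r1,c4): row 1 has {He,Li,Be,C}; column 4 has {He,Li,Be,B,C,N} → H.
Cell (r3,c1): row 3 has {Li,Be,B,C,N}; column 1 has {He,Li,B} → H.
Cell (r3,c6): row 3 has {H,Li,Be,B,C,N}; column 6 has {Be,B,C,N} → He.
Cell (r4,c1): row 4 has {He,B,C,N}; column 1 has {H,He,Li,B} → Be.
Cell (r4,c7): row 4 has {He,Be,B,C,N}; column 7 has {He,Li,C,N} → H.
Cell (r5,c6): row 5 has {H,He,Be,C,N}; column 6 has {He,Be,B,C,N} → Li.
Cell (r6,c2): row 6 has {Li,Be,B,C}; column 2 has {H,Li,Be,C,N} → He.
Cell (r6,c5): row 6 has {He,Li,Be,B,C}; column 5 has {Be,C,N} → H.
Cell (r7,c6): row 7 has {He,Li,Be,C,N}; column 6 has {He,Li,Be,B,C,N} → H.
Cell (r7,c7): row 7 has {H,He,Li,Be,C,N}; column 7 has {H,He,Li,C,N} → B.
Cell (r1,c1): row 1 has {H,He,Li,Be,C}; column 1 has {H,He,Li,Be,B} → N.
Cell (r1,c3): row 1 has {H,He,Li,Be,C,N}; column 3 has {He,Li,Be,C} → B.

B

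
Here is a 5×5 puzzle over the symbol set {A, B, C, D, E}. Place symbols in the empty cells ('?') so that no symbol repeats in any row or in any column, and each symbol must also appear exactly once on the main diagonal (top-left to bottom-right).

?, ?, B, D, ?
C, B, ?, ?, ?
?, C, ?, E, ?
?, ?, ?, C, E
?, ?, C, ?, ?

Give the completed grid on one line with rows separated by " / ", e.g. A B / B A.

E A B D C / C B E A D / A C D E B / B D A C E / D E C B A

row 2 has {B,C}; column 4 has {C,D,E} — only A is left for (r2,c4).
row 2 has {A,B,C}; column 5 has {E} — only D is left for (r2,c5).
row 5 has {C}; column 4 has {A,C,D,E} — only B is left for (r5,c4).
row 5 has {B,C}; column 5 has {D,E}; the diagonal has {B,C} — only A is left for (r5,c5).
row 1 has {B,D}; column 1 has {C}; the diagonal has {A,B,C} — only E is left for (r1,c1).
row 1 has {B,D,E}; column 2 has {B,C} — only A is left for (r1,c2).
row 1 has {A,B,D,E}; column 5 has {A,D,E} — only C is left for (r1,c5).
row 2 has {A,B,C,D}; column 3 has {B,C} — only E is left for (r2,c3).
row 3 has {C,E}; column 3 has {B,C,E}; the diagonal has {A,B,C,E} — only D is left for (r3,c3).
row 3 has {C,D,E}; column 5 has {A,C,D,E} — only B is left for (r3,c5).
row 4 has {C,E}; column 2 has {A,B,C} — only D is left for (r4,c2).
row 4 has {C,D,E}; column 3 has {B,C,D,E} — only A is left for (r4,c3).
row 5 has {A,B,C}; column 1 has {C,E} — only D is left for (r5,c1).
row 5 has {A,B,C,D}; column 2 has {A,B,C,D} — only E is left for (r5,c2).
row 3 has {B,C,D,E}; column 1 has {C,D,E} — only A is left for (r3,c1).
row 4 has {A,C,D,E}; column 1 has {A,C,D,E} — only B is left for (r4,c1).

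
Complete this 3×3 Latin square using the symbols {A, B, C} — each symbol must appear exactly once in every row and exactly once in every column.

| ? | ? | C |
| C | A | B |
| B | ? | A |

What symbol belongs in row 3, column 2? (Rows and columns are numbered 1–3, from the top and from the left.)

C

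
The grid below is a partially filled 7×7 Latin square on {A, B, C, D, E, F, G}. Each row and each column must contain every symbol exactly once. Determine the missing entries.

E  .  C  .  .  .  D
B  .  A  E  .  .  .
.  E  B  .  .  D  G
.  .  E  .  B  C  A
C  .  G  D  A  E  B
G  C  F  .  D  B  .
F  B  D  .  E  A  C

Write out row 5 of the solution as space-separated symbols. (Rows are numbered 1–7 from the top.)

(r2,c7) = F
(r3,c1) = A
(r4,c1) = D
(r5,c2) = F

C F G D A E B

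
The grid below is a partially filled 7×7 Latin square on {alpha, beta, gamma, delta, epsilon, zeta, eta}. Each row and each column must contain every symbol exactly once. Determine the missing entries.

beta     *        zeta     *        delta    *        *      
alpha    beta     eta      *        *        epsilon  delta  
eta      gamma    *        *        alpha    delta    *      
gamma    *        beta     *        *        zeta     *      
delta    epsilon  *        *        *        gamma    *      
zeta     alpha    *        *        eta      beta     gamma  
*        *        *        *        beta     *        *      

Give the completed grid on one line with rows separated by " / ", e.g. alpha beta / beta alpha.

beta eta zeta gamma delta alpha epsilon / alpha beta eta zeta gamma epsilon delta / eta gamma epsilon beta alpha delta zeta / gamma delta beta alpha epsilon zeta eta / delta epsilon alpha eta zeta gamma beta / zeta alpha delta epsilon eta beta gamma / epsilon zeta gamma delta beta eta alpha

(r1,c2) = eta
(r1,c6) = alpha
(r1,c7) = epsilon
(r3,c3) = epsilon
(r4,c2) = delta
(r4,c5) = epsilon
(r5,c3) = alpha
(r5,c5) = zeta
(r6,c3) = delta
(r6,c4) = epsilon
(r7,c1) = epsilon
(r7,c2) = zeta
(r7,c3) = gamma
(r7,c6) = eta
(r7,c7) = alpha
(r1,c4) = gamma
(r2,c4) = zeta
(r2,c5) = gamma
(r3,c4) = beta
(r3,c7) = zeta
(r4,c7) = eta
(r5,c4) = eta
(r5,c7) = beta
(r7,c4) = delta
(r4,c4) = alpha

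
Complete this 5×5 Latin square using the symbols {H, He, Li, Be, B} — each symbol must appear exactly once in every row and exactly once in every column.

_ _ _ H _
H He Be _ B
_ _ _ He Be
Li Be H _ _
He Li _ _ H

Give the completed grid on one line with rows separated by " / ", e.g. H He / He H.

Cell (r1,c2): row 1 has {H}; column 2 has {He,Li,Be} → B.
Cell (r2,c4): row 2 has {H,He,Be,B}; column 4 has {H,He} → Li.
Cell (r3,c1): row 3 has {He,Be}; column 1 has {H,He,Li} → B.
Cell (r3,c2): row 3 has {He,Be,B}; column 2 has {He,Li,Be,B} → H.
Cell (r3,c3): row 3 has {H,He,Be,B}; column 3 has {H,Be} → Li.
Cell (r4,c4): row 4 has {H,Li,Be}; column 4 has {H,He,Li} → B.
Cell (r4,c5): row 4 has {H,Li,Be,B}; column 5 has {H,Be,B} → He.
Cell (r5,c3): row 5 has {H,He,Li}; column 3 has {H,Li,Be} → B.
Cell (r5,c4): row 5 has {H,He,Li,B}; column 4 has {H,He,Li,B} → Be.
Cell (r1,c1): row 1 has {H,B}; column 1 has {H,He,Li,B} → Be.
Cell (r1,c3): row 1 has {H,Be,B}; column 3 has {H,Li,Be,B} → He.
Cell (r1,c5): row 1 has {H,He,Be,B}; column 5 has {H,He,Be,B} → Li.

Be B He H Li / H He Be Li B / B H Li He Be / Li Be H B He / He Li B Be H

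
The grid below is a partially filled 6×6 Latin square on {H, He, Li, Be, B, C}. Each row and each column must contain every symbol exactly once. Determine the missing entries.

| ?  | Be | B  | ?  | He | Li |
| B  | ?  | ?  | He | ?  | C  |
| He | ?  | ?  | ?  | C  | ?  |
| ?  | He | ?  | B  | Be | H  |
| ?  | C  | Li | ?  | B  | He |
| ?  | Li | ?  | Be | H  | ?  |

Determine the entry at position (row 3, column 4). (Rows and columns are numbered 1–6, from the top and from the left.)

Li

At row 2, column 2: row 2 has {He,B,C}; column 2 has {He,Li,Be,C}; that leaves H.
At row 2, column 3: row 2 has {H,He,B,C}; column 3 has {Li,B}; that leaves Be.
At row 2, column 5: row 2 has {H,He,Be,B,C}; column 5 has {H,He,Be,B,C}; that leaves Li.
At row 3, column 2: row 3 has {He,C}; column 2 has {H,He,Li,Be,C}; that leaves B.
At row 3, column 3: row 3 has {He,B,C}; column 3 has {Li,Be,B}; that leaves H.
At row 3, column 4: row 3 has {H,He,B,C}; column 4 has {He,Be,B}; that leaves Li.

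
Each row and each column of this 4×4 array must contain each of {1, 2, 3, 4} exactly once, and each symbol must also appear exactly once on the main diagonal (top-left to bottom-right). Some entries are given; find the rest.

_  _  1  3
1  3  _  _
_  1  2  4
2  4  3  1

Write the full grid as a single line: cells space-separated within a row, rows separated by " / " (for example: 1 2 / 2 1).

(r1,c1) = 4
(r1,c2) = 2
(r2,c3) = 4
(r2,c4) = 2
(r3,c1) = 3

4 2 1 3 / 1 3 4 2 / 3 1 2 4 / 2 4 3 1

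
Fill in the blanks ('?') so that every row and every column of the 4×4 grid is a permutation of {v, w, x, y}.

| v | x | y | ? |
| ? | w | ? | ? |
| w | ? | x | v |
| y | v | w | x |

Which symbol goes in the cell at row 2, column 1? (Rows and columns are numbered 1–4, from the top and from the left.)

x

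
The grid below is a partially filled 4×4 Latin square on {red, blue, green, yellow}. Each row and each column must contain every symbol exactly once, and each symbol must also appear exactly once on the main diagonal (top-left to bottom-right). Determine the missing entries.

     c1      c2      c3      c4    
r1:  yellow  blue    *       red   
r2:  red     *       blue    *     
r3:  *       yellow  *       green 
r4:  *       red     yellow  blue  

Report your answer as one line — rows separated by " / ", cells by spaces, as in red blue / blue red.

yellow blue green red / red green blue yellow / blue yellow red green / green red yellow blue

At row 1, column 3: row 1 has {red,blue,yellow}; column 3 has {blue,yellow}; that leaves green.
At row 2, column 2: row 2 has {red,blue}; column 2 has {red,blue,yellow}; the diagonal has {blue,yellow}; that leaves green.
At row 2, column 4: row 2 has {red,blue,green}; column 4 has {red,blue,green}; that leaves yellow.
At row 3, column 1: row 3 has {green,yellow}; column 1 has {red,yellow}; that leaves blue.
At row 3, column 3: row 3 has {blue,green,yellow}; column 3 has {blue,green,yellow}; the diagonal has {blue,green,yellow}; that leaves red.
At row 4, column 1: row 4 has {red,blue,yellow}; column 1 has {red,blue,yellow}; that leaves green.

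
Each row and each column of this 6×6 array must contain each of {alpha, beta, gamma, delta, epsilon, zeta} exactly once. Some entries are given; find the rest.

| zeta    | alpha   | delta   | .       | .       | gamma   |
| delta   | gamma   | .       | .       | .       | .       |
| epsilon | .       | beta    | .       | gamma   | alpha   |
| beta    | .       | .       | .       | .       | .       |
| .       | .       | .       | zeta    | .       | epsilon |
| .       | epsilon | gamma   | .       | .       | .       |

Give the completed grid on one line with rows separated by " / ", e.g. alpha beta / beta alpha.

zeta alpha delta epsilon beta gamma / delta gamma zeta alpha epsilon beta / epsilon zeta beta delta gamma alpha / beta delta epsilon gamma alpha zeta / gamma beta alpha zeta delta epsilon / alpha epsilon gamma beta zeta delta

(r3,c4) = delta
(r5,c3) = alpha
(r6,c1) = alpha
(r6,c4) = beta
(r1,c4) = epsilon
(r1,c5) = beta
(r2,c4) = alpha
(r3,c2) = zeta
(r4,c2) = delta
(r4,c4) = gamma
(r4,c6) = zeta
(r5,c1) = gamma
(r5,c2) = beta
(r5,c5) = delta
(r6,c5) = zeta
(r6,c6) = delta
(r2,c5) = epsilon
(r2,c6) = beta
(r4,c3) = epsilon
(r4,c5) = alpha
(r2,c3) = zeta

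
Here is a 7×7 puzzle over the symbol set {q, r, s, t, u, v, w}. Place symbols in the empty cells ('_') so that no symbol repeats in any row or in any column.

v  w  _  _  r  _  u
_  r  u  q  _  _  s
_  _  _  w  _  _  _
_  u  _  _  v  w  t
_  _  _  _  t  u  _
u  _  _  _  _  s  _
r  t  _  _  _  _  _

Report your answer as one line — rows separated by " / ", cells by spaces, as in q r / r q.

At row 2, column 5: row 2 has {q,r,s,u}; column 5 has {r,t,v}; that leaves w.
At row 6, column 5: row 6 has {s,u}; column 5 has {r,t,v,w}; that leaves q.
At row 2, column 1: row 2 has {q,r,s,u,w}; column 1 has {r,u,v}; that leaves t.
At row 2, column 6: row 2 has {q,r,s,t,u,w}; column 6 has {s,u,w}; that leaves v.
At row 6, column 2: row 6 has {q,s,u}; column 2 has {r,t,u,w}; that leaves v.
At row 7, column 6: row 7 has {r,t}; column 6 has {s,u,v,w}; that leaves q.
At row 1, column 6: row 1 has {r,u,v,w}; column 6 has {q,s,u,v,w}; that leaves t.
At row 3, column 6: row 3 has {w}; column 6 has {q,s,t,u,v,w}; that leaves r.
At row 1, column 4: row 1 has {r,t,u,v,w}; column 4 has {q,w}; that leaves s.
At row 4, column 4: row 4 has {t,u,v,w}; column 4 has {q,s,w}; that leaves r.
At row 5, column 4: row 5 has {t,u}; column 4 has {q,r,s,w}; that leaves v.
At row 6, column 4: row 6 has {q,s,u,v}; column 4 has {q,r,s,v,w}; that leaves t.
At row 7, column 4: row 7 has {q,r,t}; column 4 has {q,r,s,t,v,w}; that leaves u.
At row 7, column 5: row 7 has {q,r,t,u}; column 5 has {q,r,t,v,w}; that leaves s.
At row 1, column 3: row 1 has {r,s,t,u,v,w}; column 3 has {u}; that leaves q.
At row 3, column 5: row 3 has {r,w}; column 5 has {q,r,s,t,v,w}; that leaves u.
At row 4, column 3: row 4 has {r,t,u,v,w}; column 3 has {q,u}; that leaves s.
At row 4, column 1: row 4 has {r,s,t,u,v,w}; column 1 has {r,t,u,v}; that leaves q.
At row 3, column 1: row 3 has {r,u,w}; column 1 has {q,r,t,u,v}; that leaves s.
At row 3, column 2: row 3 has {r,s,u,w}; column 2 has {r,t,u,v,w}; that leaves q.
At row 3, column 7: row 3 has {q,r,s,u,w}; column 7 has {s,t,u}; that leaves v.
At row 5, column 1: row 5 has {t,u,v}; column 1 has {q,r,s,t,u,v}; that leaves w.
At row 5, column 2: row 5 has {t,u,v,w}; column 2 has {q,r,t,u,v,w}; that leaves s.
At row 5, column 3: row 5 has {s,t,u,v,w}; column 3 has {q,s,u}; that leaves r.
At row 5, column 7: row 5 has {r,s,t,u,v,w}; column 7 has {s,t,u,v}; that leaves q.
At row 6, column 3: row 6 has {q,s,t,u,v}; column 3 has {q,r,s,u}; that leaves w.
At row 6, column 7: row 6 has {q,s,t,u,v,w}; column 7 has {q,s,t,u,v}; that leaves r.
At row 7, column 3: row 7 has {q,r,s,t,u}; column 3 has {q,r,s,u,w}; that leaves v.
At row 7, column 7: row 7 has {q,r,s,t,u,v}; column 7 has {q,r,s,t,u,v}; that leaves w.
At row 3, column 3: row 3 has {q,r,s,u,v,w}; column 3 has {q,r,s,u,v,w}; that leaves t.

v w q s r t u / t r u q w v s / s q t w u r v / q u s r v w t / w s r v t u q / u v w t q s r / r t v u s q w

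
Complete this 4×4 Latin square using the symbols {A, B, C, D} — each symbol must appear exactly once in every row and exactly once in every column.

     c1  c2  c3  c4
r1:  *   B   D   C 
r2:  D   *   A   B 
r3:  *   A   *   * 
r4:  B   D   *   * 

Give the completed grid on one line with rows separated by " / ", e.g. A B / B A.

(r1,c1) = A
(r2,c2) = C
(r3,c1) = C
(r3,c3) = B
(r3,c4) = D
(r4,c3) = C
(r4,c4) = A

A B D C / D C A B / C A B D / B D C A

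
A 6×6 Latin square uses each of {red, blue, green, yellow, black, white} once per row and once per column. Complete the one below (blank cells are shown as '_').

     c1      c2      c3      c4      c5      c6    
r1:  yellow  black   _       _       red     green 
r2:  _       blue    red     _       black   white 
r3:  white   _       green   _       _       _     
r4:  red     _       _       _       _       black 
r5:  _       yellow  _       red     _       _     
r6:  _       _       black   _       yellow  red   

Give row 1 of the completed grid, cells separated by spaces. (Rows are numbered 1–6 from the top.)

yellow black blue white red green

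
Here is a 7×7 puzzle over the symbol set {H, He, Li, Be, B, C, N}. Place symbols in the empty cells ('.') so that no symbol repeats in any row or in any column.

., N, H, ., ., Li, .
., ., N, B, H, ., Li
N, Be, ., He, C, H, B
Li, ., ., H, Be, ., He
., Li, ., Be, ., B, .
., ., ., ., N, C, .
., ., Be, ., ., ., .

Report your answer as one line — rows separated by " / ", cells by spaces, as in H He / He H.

He N H C B Li Be / C He N B H Be Li / N Be Li He C H B / Li C B H Be N He / H Li C Be He B N / Be B He Li N C H / B H Be N Li He C

row 1 has {H,Li,N}; column 4 has {H,He,Be,B} — only C is left for (r1,c4).
row 1 has {H,Li,C,N}; column 7 has {He,Li,B} — only Be is left for (r1,c7).
row 3 has {H,He,Be,B,C,N}; column 3 has {H,Be,N} — only Li is left for (r3,c3).
row 4 has {H,He,Li,Be}; column 6 has {H,Li,B,C} — only N is left for (r4,c6).
row 5 has {Li,Be,B}; column 5 has {H,Be,C,N} — only He is left for (r5,c5).
row 6 has {C,N}; column 4 has {H,He,Be,B,C} — only Li is left for (r6,c4).
row 6 has {Li,C,N}; column 7 has {He,Li,Be,B} — only H is left for (r6,c7).
row 7 has {Be}; column 4 has {H,He,Li,Be,B,C} — only N is left for (r7,c4).
row 7 has {Be,N}; column 6 has {H,Li,B,C,N} — only He is left for (r7,c6).
row 7 has {He,Be,N}; column 7 has {H,He,Li,Be,B} — only C is left for (r7,c7).
row 1 has {H,Li,Be,C,N}; column 5 has {H,He,Be,C,N} — only B is left for (r1,c5).
row 2 has {H,Li,B,N}; column 6 has {H,He,Li,B,C,N} — only Be is left for (r2,c6).
row 5 has {He,Li,Be,B}; column 3 has {H,Li,Be,N} — only C is left for (r5,c3).
row 5 has {He,Li,Be,B,C}; column 7 has {H,He,Li,Be,B,C} — only N is left for (r5,c7).
row 7 has {He,Be,C,N}; column 5 has {H,He,Be,B,C,N} — only Li is left for (r7,c5).
row 1 has {H,Li,Be,B,C,N}; column 1 has {Li,N} — only He is left for (r1,c1).
row 2 has {H,Li,Be,B,N}; column 1 has {He,Li,N} — only C is left for (r2,c1).
row 2 has {H,Li,Be,B,C,N}; column 2 has {Li,Be,N} — only He is left for (r2,c2).
row 4 has {H,He,Li,Be,N}; column 3 has {H,Li,Be,C,N} — only B is left for (r4,c3).
row 5 has {He,Li,Be,B,C,N}; column 1 has {He,Li,C,N} — only H is left for (r5,c1).
row 6 has {H,Li,C,N}; column 2 has {He,Li,Be,N} — only B is left for (r6,c2).
row 6 has {H,Li,B,C,N}; column 3 has {H,Li,Be,B,C,N} — only He is left for (r6,c3).
row 7 has {He,Li,Be,C,N}; column 1 has {H,He,Li,C,N} — only B is left for (r7,c1).
row 7 has {He,Li,Be,B,C,N}; column 2 has {He,Li,Be,B,N} — only H is left for (r7,c2).
row 4 has {H,He,Li,Be,B,N}; column 2 has {H,He,Li,Be,B,N} — only C is left for (r4,c2).
row 6 has {H,He,Li,B,C,N}; column 1 has {H,He,Li,B,C,N} — only Be is left for (r6,c1).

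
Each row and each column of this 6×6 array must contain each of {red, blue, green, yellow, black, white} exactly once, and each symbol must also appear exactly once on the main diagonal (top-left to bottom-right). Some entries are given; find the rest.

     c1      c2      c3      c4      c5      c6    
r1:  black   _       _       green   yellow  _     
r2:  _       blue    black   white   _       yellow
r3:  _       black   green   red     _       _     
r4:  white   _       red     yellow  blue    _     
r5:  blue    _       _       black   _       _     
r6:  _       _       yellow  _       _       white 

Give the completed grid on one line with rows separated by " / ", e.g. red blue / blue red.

black white blue green yellow red / red blue black white green yellow / yellow black green red white blue / white green red yellow blue black / blue yellow white black red green / green red yellow blue black white

(r3,c1) = yellow
(r3,c5) = white
(r3,c6) = blue
(r4,c2) = green
(r4,c6) = black
(r5,c3) = white
(r5,c5) = red
(r5,c6) = green
(r6,c2) = red
(r6,c4) = blue
(r1,c2) = white
(r1,c3) = blue
(r1,c6) = red
(r2,c5) = green
(r5,c2) = yellow
(r6,c1) = green
(r6,c5) = black
(r2,c1) = red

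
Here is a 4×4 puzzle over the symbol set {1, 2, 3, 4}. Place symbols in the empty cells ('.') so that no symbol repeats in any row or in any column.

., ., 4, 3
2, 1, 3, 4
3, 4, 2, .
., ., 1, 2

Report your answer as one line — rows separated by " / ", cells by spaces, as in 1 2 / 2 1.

(r1,c1): row 1 has {3,4}; column 1 has {2,3}, so it must be 1.
(r1,c2): row 1 has {1,3,4}; column 2 has {1,4}, so it must be 2.
(r3,c4): row 3 has {2,3,4}; column 4 has {2,3,4}, so it must be 1.
(r4,c1): row 4 has {1,2}; column 1 has {1,2,3}, so it must be 4.
(r4,c2): row 4 has {1,2,4}; column 2 has {1,2,4}, so it must be 3.

1 2 4 3 / 2 1 3 4 / 3 4 2 1 / 4 3 1 2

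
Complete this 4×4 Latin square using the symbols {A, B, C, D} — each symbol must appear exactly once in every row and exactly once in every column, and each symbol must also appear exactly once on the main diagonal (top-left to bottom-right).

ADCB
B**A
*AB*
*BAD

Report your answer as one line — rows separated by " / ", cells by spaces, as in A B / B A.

(r2,c2) = C
(r2,c3) = D
(r3,c4) = C
(r4,c1) = C
(r3,c1) = D

A D C B / B C D A / D A B C / C B A D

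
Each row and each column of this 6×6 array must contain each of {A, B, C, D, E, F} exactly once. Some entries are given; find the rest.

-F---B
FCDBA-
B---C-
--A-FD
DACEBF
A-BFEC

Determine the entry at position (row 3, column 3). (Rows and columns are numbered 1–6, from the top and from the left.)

F

Cell (r1,c3): row 1 has {B,F}; column 3 has {A,B,C,D} → E.
Cell (r1,c5): row 1 has {B,E,F}; column 5 has {A,B,C,E,F} → D.
Cell (r2,c6): row 2 has {A,B,C,D,F}; column 6 has {B,C,D,F} → E.
Cell (r3,c3): row 3 has {B,C}; column 3 has {A,B,C,D,E} → F.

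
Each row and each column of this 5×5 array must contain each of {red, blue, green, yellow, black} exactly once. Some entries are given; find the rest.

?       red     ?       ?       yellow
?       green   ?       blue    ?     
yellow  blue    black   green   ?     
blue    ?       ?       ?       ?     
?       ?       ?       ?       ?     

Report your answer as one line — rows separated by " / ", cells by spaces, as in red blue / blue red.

(r1,c4) = black
(r3,c5) = red
(r1,c1) = green
(r1,c3) = blue
(r2,c5) = black
(r4,c5) = green
(r5,c5) = blue
(r2,c1) = red
(r2,c3) = yellow
(r4,c3) = red
(r4,c4) = yellow
(r5,c1) = black
(r5,c2) = yellow
(r5,c3) = green
(r5,c4) = red
(r4,c2) = black

green red blue black yellow / red green yellow blue black / yellow blue black green red / blue black red yellow green / black yellow green red blue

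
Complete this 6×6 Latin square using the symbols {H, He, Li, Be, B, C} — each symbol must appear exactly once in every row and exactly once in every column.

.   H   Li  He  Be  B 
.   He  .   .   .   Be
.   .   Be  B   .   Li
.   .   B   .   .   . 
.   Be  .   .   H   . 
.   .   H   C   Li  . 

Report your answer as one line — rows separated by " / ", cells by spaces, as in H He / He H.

(r1,c1) = C
(r2,c3) = C
(r2,c5) = B
(r3,c2) = C
(r3,c5) = He
(r4,c2) = Li
(r4,c5) = C
(r5,c3) = He
(r5,c4) = Li
(r5,c6) = C
(r6,c2) = B
(r6,c6) = He
(r2,c4) = H
(r3,c1) = H
(r4,c4) = Be
(r4,c6) = H
(r5,c1) = B
(r6,c1) = Be
(r2,c1) = Li
(r4,c1) = He

C H Li He Be B / Li He C H B Be / H C Be B He Li / He Li B Be C H / B Be He Li H C / Be B H C Li He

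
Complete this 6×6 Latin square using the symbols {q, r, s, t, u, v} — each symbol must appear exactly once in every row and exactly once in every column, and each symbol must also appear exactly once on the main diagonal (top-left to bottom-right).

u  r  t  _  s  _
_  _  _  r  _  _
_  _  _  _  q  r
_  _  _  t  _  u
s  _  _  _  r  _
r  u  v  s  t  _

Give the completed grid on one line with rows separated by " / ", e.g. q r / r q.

At row 3, column 3: row 3 has {q,r}; column 3 has {t,v}; the diagonal has {r,t,u}; that leaves s.
At row 4, column 5: row 4 has {t,u}; column 5 has {q,r,s,t}; that leaves v.
At row 6, column 6: row 6 has {r,s,t,u,v}; column 6 has {r,u}; the diagonal has {r,s,t,u}; that leaves q.
At row 1, column 6: row 1 has {r,s,t,u}; column 6 has {q,r,u}; that leaves v.
At row 2, column 2: row 2 has {r}; column 2 has {r,u}; the diagonal has {q,r,s,t,u}; that leaves v.
At row 2, column 5: row 2 has {r,v}; column 5 has {q,r,s,t,v}; that leaves u.
At row 3, column 2: row 3 has {q,r,s}; column 2 has {r,u,v}; that leaves t.
At row 4, column 1: row 4 has {t,u,v}; column 1 has {r,s,u}; that leaves q.
At row 4, column 2: row 4 has {q,t,u,v}; column 2 has {r,t,u,v}; that leaves s.
At row 4, column 3: row 4 has {q,s,t,u,v}; column 3 has {s,t,v}; that leaves r.
At row 5, column 2: row 5 has {r,s}; column 2 has {r,s,t,u,v}; that leaves q.
At row 5, column 3: row 5 has {q,r,s}; column 3 has {r,s,t,v}; that leaves u.
At row 5, column 4: row 5 has {q,r,s,u}; column 4 has {r,s,t}; that leaves v.
At row 5, column 6: row 5 has {q,r,s,u,v}; column 6 has {q,r,u,v}; that leaves t.
At row 1, column 4: row 1 has {r,s,t,u,v}; column 4 has {r,s,t,v}; that leaves q.
At row 2, column 1: row 2 has {r,u,v}; column 1 has {q,r,s,u}; that leaves t.
At row 2, column 3: row 2 has {r,t,u,v}; column 3 has {r,s,t,u,v}; that leaves q.
At row 2, column 6: row 2 has {q,r,t,u,v}; column 6 has {q,r,t,u,v}; that leaves s.
At row 3, column 1: row 3 has {q,r,s,t}; column 1 has {q,r,s,t,u}; that leaves v.
At row 3, column 4: row 3 has {q,r,s,t,v}; column 4 has {q,r,s,t,v}; that leaves u.

u r t q s v / t v q r u s / v t s u q r / q s r t v u / s q u v r t / r u v s t q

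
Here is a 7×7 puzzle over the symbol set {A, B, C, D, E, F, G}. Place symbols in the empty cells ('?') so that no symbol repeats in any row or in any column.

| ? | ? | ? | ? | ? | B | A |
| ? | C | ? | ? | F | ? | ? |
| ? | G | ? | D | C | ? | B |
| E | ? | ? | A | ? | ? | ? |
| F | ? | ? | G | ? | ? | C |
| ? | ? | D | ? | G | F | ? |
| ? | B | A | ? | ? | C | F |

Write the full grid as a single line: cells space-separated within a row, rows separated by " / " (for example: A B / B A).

C D G F E B A / D C E B F A G / A G F D C E B / E F C A B G D / F E B G A D C / B A D C G F E / G B A E D C F

row 3 has {B,C,D,G}; column 1 has {E,F} — only A is left for (r3,c1).
row 3 has {A,B,C,D,G}; column 6 has {B,C,F} — only E is left for (r3,c6).
row 6 has {D,F,G}; column 7 has {A,B,C,F} — only E is left for (r6,c7).
row 7 has {A,B,C,F}; column 4 has {A,D,G} — only E is left for (r7,c4).
row 7 has {A,B,C,E,F}; column 5 has {C,F,G} — only D is left for (r7,c5).
row 1 has {A,B}; column 5 has {C,D,F,G} — only E is left for (r1,c5).
row 2 has {C,F}; column 4 has {A,D,E,G} — only B is left for (r2,c4).
row 3 has {A,B,C,D,E,G}; column 3 has {A,D} — only F is left for (r3,c3).
row 4 has {A,E}; column 5 has {C,D,E,F,G} — only B is left for (r4,c5).
row 5 has {C,F,G}; column 5 has {B,C,D,E,F,G} — only A is left for (r5,c5).
row 5 has {A,C,F,G}; column 6 has {B,C,E,F} — only D is left for (r5,c6).
row 6 has {D,E,F,G}; column 2 has {B,C,G} — only A is left for (r6,c2).
row 6 has {A,D,E,F,G}; column 4 has {A,B,D,E,G} — only C is left for (r6,c4).
row 7 has {A,B,C,D,E,F}; column 1 has {A,E,F} — only G is left for (r7,c1).
row 1 has {A,B,E}; column 4 has {A,B,C,D,E,G} — only F is left for (r1,c4).
row 2 has {B,C,F}; column 1 has {A,E,F,G} — only D is left for (r2,c1).
row 2 has {B,C,D,F}; column 7 has {A,B,C,E,F} — only G is left for (r2,c7).
row 4 has {A,B,E}; column 6 has {B,C,D,E,F} — only G is left for (r4,c6).
row 4 has {A,B,E,G}; column 7 has {A,B,C,E,F,G} — only D is left for (r4,c7).
row 5 has {A,C,D,F,G}; column 2 has {A,B,C,G} — only E is left for (r5,c2).
row 5 has {A,C,D,E,F,G}; column 3 has {A,D,F} — only B is left for (r5,c3).
row 6 has {A,C,D,E,F,G}; column 1 has {A,D,E,F,G} — only B is left for (r6,c1).
row 1 has {A,B,E,F}; column 1 has {A,B,D,E,F,G} — only C is left for (r1,c1).
row 1 has {A,B,C,E,F}; column 2 has {A,B,C,E,G} — only D is left for (r1,c2).
row 1 has {A,B,C,D,E,F}; column 3 has {A,B,D,F} — only G is left for (r1,c3).
row 2 has {B,C,D,F,G}; column 3 has {A,B,D,F,G} — only E is left for (r2,c3).
row 2 has {B,C,D,E,F,G}; column 6 has {B,C,D,E,F,G} — only A is left for (r2,c6).
row 4 has {A,B,D,E,G}; column 2 has {A,B,C,D,E,G} — only F is left for (r4,c2).
row 4 has {A,B,D,E,F,G}; column 3 has {A,B,D,E,F,G} — only C is left for (r4,c3).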